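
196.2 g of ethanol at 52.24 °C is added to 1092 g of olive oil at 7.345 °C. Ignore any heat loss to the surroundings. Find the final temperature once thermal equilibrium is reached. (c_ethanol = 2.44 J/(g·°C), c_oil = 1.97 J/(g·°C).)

|Q_ethanol| = |Q_oil|:
196.2·2.44·(52.24 − T) = 1092·1.97·(T − 7.345)
478.73(52.24 − T) = 2151.2(T − 7.345)
2630 T = 40810  ⇒  T ≈ 15.52 °C

T_f ≈ 15.5 °C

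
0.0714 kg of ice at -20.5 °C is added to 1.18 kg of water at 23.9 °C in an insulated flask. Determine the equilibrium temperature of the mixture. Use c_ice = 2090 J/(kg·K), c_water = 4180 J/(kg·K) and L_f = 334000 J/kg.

T_f ≈ 17.4 °C

Let T be the final temperature. ΣQ_i = 0:
warm ice to 0 °C: 0.0714×2090×(0 − (-20.5)) = 3059.1; fusion: m_ice L_f = 0.0714×334000 = 23848; warm the meltwater: 298.45 T; water: 4932.4(T − 23.9)
5230.9 T = 117884 − 26907 = 90978
T ≈ 17.39 °C — above 0 °C, consistent with complete melting.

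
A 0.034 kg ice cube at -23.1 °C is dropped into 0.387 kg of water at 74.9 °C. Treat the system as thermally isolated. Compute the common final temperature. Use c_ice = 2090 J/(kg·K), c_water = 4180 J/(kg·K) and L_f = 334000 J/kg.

T_f ≈ 61.5 °C

Net heat exchanged in the isolated system is zero:
warm ice to 0 °C: 0.034·2090·(0 − (-23.1)) = 1641.5; latent heat to melt: 0.034·334000 = 11356; meltwater 0→T: 0.034·4180·T = 142.12 T; water: 1617.7(T − 74.9)
1759.8 T = 121163 − 12997 = 108165
T ≈ 61.47 °C (positive, so assuming full melt was valid).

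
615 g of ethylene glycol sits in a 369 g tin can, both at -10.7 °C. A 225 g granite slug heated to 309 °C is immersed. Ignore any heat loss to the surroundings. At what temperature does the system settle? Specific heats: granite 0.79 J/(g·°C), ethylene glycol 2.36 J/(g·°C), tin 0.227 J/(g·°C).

T_f is the heat-capacity-weighted average of the initial temperatures:
T_f = (177.75·309 + 1451.4·(-10.7) + 83.76·(-10.7)) / (177.75 + 1451.4 + 83.76)
    = 38499 / 1712.9 ≈ 22.48 °C

T_f ≈ 22.5 °C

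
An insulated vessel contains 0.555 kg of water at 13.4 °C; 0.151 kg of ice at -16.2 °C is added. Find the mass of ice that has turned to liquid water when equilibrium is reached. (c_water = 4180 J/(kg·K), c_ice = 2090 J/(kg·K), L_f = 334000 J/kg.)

m_melted ≈ 0.0778 kg

Water can give up m c ΔT = 0.555·4180·13.4 = 31087 J before reaching 0 °C.
Warming the ice to 0 °C takes 0.151·2090·16.2 = 5112.6 J, leaving 25974 J for melting.
Fully melting the ice requires m_ice L_f = 0.151·334000 = 50434 J.
That's not enough to melt it all — equilibrium is at 0 °C with ice remaining.
m_melted·334000 = 25974  ⇒  m_melted ≈ 0.07777 kg.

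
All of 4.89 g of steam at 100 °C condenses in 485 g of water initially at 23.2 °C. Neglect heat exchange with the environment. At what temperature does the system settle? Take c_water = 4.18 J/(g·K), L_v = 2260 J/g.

Net heat exchanged in the isolated system is zero:
latent heat released on condensation: 4.89·2260 = 11051; condensed water 100 °C→T: 20.44(T − 100); water warms: 485·4.18·(T − 23.2) = 2027.3(T − 23.2)
2047.7 T = 11051 + 2044 + 47033 = 60129
T ≈ 29.36 °C — below 100 °C, confirming all the steam condensed.

T_f ≈ 29.4 °C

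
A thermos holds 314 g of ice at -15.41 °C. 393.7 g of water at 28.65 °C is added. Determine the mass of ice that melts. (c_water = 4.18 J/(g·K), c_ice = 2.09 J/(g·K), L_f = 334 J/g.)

Cooling the water to 0 °C releases 393.7×4.18×28.65 = 47148 J.
Warming the ice to 0 °C takes 314×2.09×15.41 = 10113 J, leaving 37035 J for melting.
Fully melting the ice requires m_ice L_f = 314×334 = 104876 J.
Since 37035 < 104876 J, not all the ice melts; equilibrium is at 0 °C.
m_melted×334 = 37035  ⇒  m_melted ≈ 110.9 g.

m_melted ≈ 111 g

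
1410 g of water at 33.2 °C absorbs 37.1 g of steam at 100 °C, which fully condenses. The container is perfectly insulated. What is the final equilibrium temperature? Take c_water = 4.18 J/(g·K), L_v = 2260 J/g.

T_f ≈ 48.8 °C

Net heat exchanged in the isolated system is zero:
latent heat released on condensation: 37.1·2260 = 83846
  condensed water 100 °C→T: 155.08(T − 100)
  original water: 5893.8(T − 33.2)
6048.9 T = 83846 + 15508 + 195674 = 295028
T ≈ 48.77 °C — below 100 °C, confirming all the steam condensed.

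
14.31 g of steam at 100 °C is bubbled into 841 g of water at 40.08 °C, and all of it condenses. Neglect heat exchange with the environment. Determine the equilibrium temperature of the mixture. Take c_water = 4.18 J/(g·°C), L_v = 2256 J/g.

Net heat exchanged in the isolated system is zero:
steam→water at 100 °C releases m L_v = 14.31×2256 = 32283
  condensate cools 100→T: 14.31×4.18×(T − 100) = 59.82(T − 100)
  original water: 3515.4(T − 40.08)
3575.2 T = 32283 + 5981.6 + 140896 = 179161
T ≈ 50.11 °C — below 100 °C, confirming all the steam condensed.

T_f ≈ 50.1 °C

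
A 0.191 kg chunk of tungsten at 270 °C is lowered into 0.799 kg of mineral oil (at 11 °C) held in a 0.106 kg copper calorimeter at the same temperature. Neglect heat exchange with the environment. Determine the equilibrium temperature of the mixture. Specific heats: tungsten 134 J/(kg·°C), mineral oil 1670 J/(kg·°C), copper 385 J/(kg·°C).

T_f ≈ 15.7 °C

Net heat exchanged in the isolated system is zero:
0.191*134*(T − 270) + 0.799*1670*(T − 11) + 0.106*385*(T − 11) = 0
25.59(T − 270) + 1334.3(T − 11) + 40.81(T − 11) = 0
(25.59 + 1334.3 + 40.81) T = 25.59*270 + 1334.3*11 + 40.81*11
T = 22037 / 1400.7 = 15.7 °C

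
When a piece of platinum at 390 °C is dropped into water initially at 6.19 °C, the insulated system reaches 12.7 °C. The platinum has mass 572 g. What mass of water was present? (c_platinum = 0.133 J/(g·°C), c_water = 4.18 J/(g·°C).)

m ≈ 1050 g

Taking heat into each body as positive, Σ m c ΔT = 0:
572·0.133·(12.7 − 390) + m·4.18·(12.7 − 6.19) = 0
27.21 m = 28703
m = 28703/27.21 ≈ 1055 g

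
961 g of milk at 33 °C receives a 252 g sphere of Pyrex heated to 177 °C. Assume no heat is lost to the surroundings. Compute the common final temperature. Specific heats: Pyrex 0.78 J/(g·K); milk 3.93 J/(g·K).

T_f ≈ 40.1 °C

T_f = Σ m_i c_i T_i / Σ m_i c_i:
T_f = (196.56×177 + 3776.7×33) / (196.56 + 3776.7)
    = 159423 / 3973.3 ≈ 40.12 °C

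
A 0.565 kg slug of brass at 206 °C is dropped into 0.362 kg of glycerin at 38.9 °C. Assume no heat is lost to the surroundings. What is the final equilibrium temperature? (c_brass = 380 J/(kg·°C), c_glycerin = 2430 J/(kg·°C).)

T_f ≈ 71.7 °C

Set heat shed by the hot body equal to heat absorbed by the cold body:
0.565×380×(206 − T) = 0.362×2430×(T − 38.9)
214.7(206 − T) = 879.66(T − 38.9)
1094.4 T = 78447  ⇒  T ≈ 71.68 °C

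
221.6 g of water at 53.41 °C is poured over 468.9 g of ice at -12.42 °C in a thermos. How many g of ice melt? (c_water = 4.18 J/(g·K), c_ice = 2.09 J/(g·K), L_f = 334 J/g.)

Water can give up m c ΔT = 221.6×4.18×53.41 = 49473 J before reaching 0 °C.
Of that, 468.9×2.09×12.42 = 12172 J goes to bring the ice to 0 °C, leaving 37301 J.
Fully melting the ice requires m_ice L_f = 468.9×334 = 156613 J.
37301 J < 156613 J, so only part of the ice melts and the system sits at 0 °C.
m_melt = 37301 / L_f = 111.7 g.

m_melted ≈ 112 g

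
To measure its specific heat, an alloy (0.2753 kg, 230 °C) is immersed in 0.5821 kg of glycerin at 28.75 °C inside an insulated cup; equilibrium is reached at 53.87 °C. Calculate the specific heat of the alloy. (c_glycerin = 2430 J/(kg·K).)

Taking heat into each body as positive, Σ m c ΔT = 0:
0.2753×c×(53.87 − 230) + 0.5821×2430×(53.87 − 28.75) = 0
-48.49 c = -35532
c = -35532/-48.49 ≈ 732.8 J/(kg·K)

c ≈ 733 J/(kg·K)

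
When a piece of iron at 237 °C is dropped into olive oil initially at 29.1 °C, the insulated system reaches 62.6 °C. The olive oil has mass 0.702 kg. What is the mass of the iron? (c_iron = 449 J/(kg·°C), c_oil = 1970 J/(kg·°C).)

|Q_iron| = |Q_oil|:
m×449×(237 − 62.6) = 0.702×1970×(62.6 − 29.1)
78306 m = 46328  ⇒  m ≈ 0.5916 kg

m ≈ 0.592 kg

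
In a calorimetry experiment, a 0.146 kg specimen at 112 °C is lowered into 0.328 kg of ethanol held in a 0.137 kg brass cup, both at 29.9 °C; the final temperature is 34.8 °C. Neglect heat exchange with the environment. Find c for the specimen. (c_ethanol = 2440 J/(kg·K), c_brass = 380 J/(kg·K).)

c ≈ 371 J/(kg·K)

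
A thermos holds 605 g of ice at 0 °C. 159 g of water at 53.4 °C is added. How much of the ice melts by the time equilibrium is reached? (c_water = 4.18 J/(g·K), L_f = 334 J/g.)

m_melted ≈ 106 g

Cooling the water to 0 °C releases 159·4.18·53.4 = 35491 J.
Melting all 605 g of ice would need 605·334 = 202070 J.
35491 J < 202070 J, so only part of the ice melts and the system sits at 0 °C.
m_melt = 35491 / L_f = 106.3 g.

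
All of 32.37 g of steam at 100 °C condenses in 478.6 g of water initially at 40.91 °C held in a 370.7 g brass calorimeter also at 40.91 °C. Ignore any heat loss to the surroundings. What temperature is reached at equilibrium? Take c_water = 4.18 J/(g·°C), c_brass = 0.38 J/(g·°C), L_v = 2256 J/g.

T_f ≈ 76.5 °C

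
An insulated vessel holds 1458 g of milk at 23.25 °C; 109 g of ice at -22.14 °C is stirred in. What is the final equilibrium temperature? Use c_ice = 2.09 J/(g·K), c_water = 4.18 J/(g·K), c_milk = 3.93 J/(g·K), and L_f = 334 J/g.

T_f ≈ 14.8 °C

Energy conservation, ΣQ = 0:
warm ice to 0 °C: 109×2.09×(0 − (-22.14)) = 5043.7; fusion: m_ice L_f = 109×334 = 36406; warm the meltwater: 455.62 T; milk: 5729.9(T − 23.25)
6185.6 T = 133221 − 41450 = 91771
T ≈ 14.84 °C (positive, so assuming full melt was valid).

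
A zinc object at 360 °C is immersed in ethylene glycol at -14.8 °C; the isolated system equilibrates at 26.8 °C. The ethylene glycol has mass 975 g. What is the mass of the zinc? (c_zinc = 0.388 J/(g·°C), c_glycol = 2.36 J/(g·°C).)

m ≈ 740 g

Let T be the final temperature. ΣQ_i = 0:
m·0.388·(26.8 − 360) + 975·2.36·(26.8 − (-14.8)) = 0
-129.28 m = -95722
m = -95722/-129.28 ≈ 740.4 g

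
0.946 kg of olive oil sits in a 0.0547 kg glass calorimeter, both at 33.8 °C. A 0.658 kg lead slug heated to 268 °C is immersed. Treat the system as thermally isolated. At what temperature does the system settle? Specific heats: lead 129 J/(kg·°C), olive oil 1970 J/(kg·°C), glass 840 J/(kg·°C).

T_f ≈ 43.8 °C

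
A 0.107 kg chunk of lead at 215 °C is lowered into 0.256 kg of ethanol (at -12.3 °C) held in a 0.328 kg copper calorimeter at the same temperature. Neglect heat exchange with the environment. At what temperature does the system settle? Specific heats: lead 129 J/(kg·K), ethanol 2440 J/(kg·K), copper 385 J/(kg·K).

T_f ≈ -8.2 °C

With ΣQ=0 the equilibrium temperature is the m·c-weighted mean:
T_f = (13.8*215 + 624.64*(-12.3) + 126.28*(-12.3)) / (13.8 + 624.64 + 126.28)
    = -6268.7 / 764.72 ≈ -8.20 °C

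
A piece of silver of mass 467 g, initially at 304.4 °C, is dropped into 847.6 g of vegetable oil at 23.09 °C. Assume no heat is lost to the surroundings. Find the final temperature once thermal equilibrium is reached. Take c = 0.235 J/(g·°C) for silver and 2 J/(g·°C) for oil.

T_f is the heat-capacity-weighted average of the initial temperatures:
T_f = (109.74*304.4 + 1695.2*23.09) / (109.74 + 1695.2)
    = 72549 / 1804.9 ≈ 40.19 °C

T_f ≈ 40.2 °C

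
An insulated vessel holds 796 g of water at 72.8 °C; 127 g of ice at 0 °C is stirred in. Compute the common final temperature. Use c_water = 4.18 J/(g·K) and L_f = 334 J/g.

T_f ≈ 51.8 °C

Let T be the final temperature. ΣQ_i = 0:
fusion: m_ice L_f = 127×334 = 42418; meltwater 0→T: 127×4.18×T = 530.86 T; water: 3327.3(T − 72.8)
3858.1 T = 242226 − 42418 = 199808
T ≈ 51.79 °C. Since T > 0 °C, the all-ice-melts assumption holds.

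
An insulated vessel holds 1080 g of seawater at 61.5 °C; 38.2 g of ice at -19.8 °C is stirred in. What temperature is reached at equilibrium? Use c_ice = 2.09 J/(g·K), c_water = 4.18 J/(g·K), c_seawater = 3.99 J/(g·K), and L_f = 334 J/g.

T_f ≈ 56.1 °C

Energy balance with sensible and latent terms:
warm ice to 0 °C: 38.2×2.09×(0 − (-19.8)) = 1580.8; latent heat to melt: 38.2×334 = 12759; warm the meltwater: 159.68 T; seawater: 4309.2(T − 61.5)
4468.9 T = 265016 − 14340 = 250676
T ≈ 56.09 °C. Since T > 0 °C, the all-ice-melts assumption holds.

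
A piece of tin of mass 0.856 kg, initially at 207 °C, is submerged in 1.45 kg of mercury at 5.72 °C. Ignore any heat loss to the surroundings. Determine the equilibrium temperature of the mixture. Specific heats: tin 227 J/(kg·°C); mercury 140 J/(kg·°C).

Net heat exchanged in the isolated system is zero:
0.856·227·(T − 207) + 1.45·140·(T − 5.72) = 0
194.31(T − 207) + 203(T − 5.72) = 0
(194.31 + 203) T = 194.31·207 + 203·5.72
T = 41384 / 397.31 = 104 °C

T_f ≈ 104.2 °C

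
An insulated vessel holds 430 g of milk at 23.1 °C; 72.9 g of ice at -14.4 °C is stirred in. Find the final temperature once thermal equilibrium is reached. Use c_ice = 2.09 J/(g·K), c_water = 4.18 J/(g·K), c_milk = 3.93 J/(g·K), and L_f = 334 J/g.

T_f ≈ 6.3 °C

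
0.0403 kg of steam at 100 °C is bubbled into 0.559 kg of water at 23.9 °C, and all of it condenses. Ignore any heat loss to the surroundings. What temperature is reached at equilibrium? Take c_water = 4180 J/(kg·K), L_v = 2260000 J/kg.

Setting the total heat transfer to zero:
steam→water at 100 °C releases m L_v = 0.0403·2260000 = 91078; condensate cools 100→T: 0.0403·4180·(T − 100) = 168.45(T − 100); original water: 2336.6(T − 23.9)
2505.1 T = 91078 + 16845 + 55845 = 163769
T ≈ 65.37 °C, under the boiling point, so the assumption holds.

T_f ≈ 65.4 °C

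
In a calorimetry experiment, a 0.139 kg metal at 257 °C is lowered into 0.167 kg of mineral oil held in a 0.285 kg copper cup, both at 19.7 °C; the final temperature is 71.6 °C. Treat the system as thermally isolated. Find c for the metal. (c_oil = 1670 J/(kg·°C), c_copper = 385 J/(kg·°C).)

c ≈ 783 J/(kg·°C)

Energy conservation, ΣQ = 0:
0.139×c×(71.6 − 257) + 0.167×1670×(71.6 − 19.7) + 0.285×385×(71.6 − 19.7) = 0
-25.77 c = -20169
c = -20169/-25.77 ≈ 782.6 J/(kg·°C)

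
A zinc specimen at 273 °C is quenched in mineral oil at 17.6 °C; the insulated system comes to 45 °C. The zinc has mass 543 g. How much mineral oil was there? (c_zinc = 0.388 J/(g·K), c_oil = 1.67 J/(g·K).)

m ≈ 1050 g

Let T be the final temperature. ΣQ_i = 0:
543·0.388·(45 − 273) + m·1.67·(45 − 17.6) = 0
45.76 m = 48036
m = 48036/45.76 ≈ 1050 g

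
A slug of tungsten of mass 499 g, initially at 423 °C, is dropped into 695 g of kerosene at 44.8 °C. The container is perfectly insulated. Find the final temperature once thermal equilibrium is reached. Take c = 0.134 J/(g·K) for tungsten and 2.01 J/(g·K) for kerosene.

T_f ≈ 62.1 °C

Conservation of energy gives ΣQ = 0:
499·0.134·(T − 423) + 695·2.01·(T − 44.8) = 0
66.87(T − 423) + 1396.9(T − 44.8) = 0
(66.87 + 1396.9) T = 66.87·423 + 1396.9·44.8
T = 90868 / 1463.8 = 62.1 °C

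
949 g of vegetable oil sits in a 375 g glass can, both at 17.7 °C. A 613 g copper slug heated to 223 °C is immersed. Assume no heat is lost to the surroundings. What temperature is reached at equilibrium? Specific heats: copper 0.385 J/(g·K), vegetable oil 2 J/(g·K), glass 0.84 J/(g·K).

Let T be the final temperature. ΣQ_i = 0:
613×0.385×(T − 223) + 949×2×(T − 17.7) + 375×0.84×(T − 17.7) = 0
(236 + 1898 + 315) T = 236×223 + 1898×17.7 + 315×17.7
T = 91799 / 2449 = 37.5 °C

T_f ≈ 37.5 °C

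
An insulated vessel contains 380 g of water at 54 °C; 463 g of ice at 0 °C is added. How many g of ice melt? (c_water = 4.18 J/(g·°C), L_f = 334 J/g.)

Cooling the water to 0 °C releases 380×4.18×54 = 85774 J.
To melt every bit of ice: 463×334 = 154642 J.
Since 85774 < 154642 J, not all the ice melts; equilibrium is at 0 °C.
m_melt = 85774 / L_f = 256.8 g.

m_melted ≈ 257 g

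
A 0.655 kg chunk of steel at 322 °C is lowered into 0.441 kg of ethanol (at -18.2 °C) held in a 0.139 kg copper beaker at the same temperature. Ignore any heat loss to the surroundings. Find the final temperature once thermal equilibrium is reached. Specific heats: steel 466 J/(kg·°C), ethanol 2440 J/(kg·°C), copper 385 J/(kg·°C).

T_f ≈ 54.2 °C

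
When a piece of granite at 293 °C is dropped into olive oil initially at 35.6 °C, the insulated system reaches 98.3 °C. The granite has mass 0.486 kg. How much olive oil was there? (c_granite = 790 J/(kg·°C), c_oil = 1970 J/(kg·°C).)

Heat lost by the granite = heat gained by the oil:
0.486·790·(293 − 98.3) = m·1970·(98.3 − 35.6)
123519 m = 74753  ⇒  m ≈ 0.6052 kg

m ≈ 0.605 kg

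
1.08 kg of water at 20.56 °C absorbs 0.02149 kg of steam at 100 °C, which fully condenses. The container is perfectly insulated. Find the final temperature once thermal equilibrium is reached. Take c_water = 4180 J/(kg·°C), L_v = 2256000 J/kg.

Sum of m c ΔT and latent-heat terms is zero:
latent heat released on condensation: 0.02149·2256000 = 48481; condensed water 100 °C→T: 89.83(T − 100); original water: 4514.4(T − 20.56)
4604.2 T = 48481 + 8982.8 + 92816 = 150280
T ≈ 32.64 °C (< 100 °C, so full condensation is consistent).

T_f ≈ 32.6 °C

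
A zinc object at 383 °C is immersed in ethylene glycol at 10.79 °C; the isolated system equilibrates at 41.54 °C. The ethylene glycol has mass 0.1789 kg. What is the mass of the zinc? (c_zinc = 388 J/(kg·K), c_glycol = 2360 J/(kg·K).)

Energy conservation, ΣQ = 0:
m·388·(41.54 − 383) + 0.1789·2360·(41.54 − 10.79) = 0
-132486 m = -12983
m = -12983/-132486 ≈ 0.09799 kg

m ≈ 0.098 kg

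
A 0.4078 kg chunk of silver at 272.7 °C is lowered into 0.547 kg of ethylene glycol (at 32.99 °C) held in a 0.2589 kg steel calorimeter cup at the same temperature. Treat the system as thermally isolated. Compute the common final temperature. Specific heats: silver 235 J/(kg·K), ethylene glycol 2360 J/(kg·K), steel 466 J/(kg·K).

Net heat exchanged in the isolated system is zero:
0.4078·235·(T − 272.7) + 0.547·2360·(T − 32.99) + 0.2589·466·(T − 32.99) = 0
1507.4 T = 72701
T = 72701 / 1507.4 = 48.2 °C

T_f ≈ 48.2 °C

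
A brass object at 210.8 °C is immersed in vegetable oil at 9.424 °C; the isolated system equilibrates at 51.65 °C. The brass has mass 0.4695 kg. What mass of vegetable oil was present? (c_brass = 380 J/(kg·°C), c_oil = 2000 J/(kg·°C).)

Heat lost by the brass = heat gained by the oil:
0.4695·380·(210.8 − 51.65) = m·2000·(51.65 − 9.424)
84452 m = 28394  ⇒  m ≈ 0.3362 kg

m ≈ 0.336 kg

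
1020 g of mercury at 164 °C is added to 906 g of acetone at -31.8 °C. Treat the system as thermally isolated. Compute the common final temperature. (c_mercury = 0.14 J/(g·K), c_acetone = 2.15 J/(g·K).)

Net heat exchanged in the isolated system is zero:
1020·0.14·(T − 164) + 906·2.15·(T − (-31.8)) = 0
142.8(T − 164) + 1947.9(T − (-31.8)) = 0
(142.8 + 1947.9) T = 142.8·164 + 1947.9·(-31.8)
T = -38524 / 2090.7 = -18.4 °C

T_f ≈ -18.4 °C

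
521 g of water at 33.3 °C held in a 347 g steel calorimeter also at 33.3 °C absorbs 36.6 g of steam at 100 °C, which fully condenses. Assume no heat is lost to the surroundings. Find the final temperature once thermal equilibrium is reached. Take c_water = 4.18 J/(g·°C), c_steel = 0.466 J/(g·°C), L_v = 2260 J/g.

T_f ≈ 70.6 °C

Taking heat into each body as positive, Σ m c ΔT = 0:
steam→water at 100 °C releases m L_v = 36.6·2260 = 82716; condensed water 100 °C→T: 152.99(T − 100); water warms: 521·4.18·(T − 33.3) = 2177.8(T − 33.3); steel cup: 347·0.466·(T − 33.3) = 161.7(T − 33.3)
2492.5 T = 82716 + 15299 + 77905 = 175920
T ≈ 70.58 °C (< 100 °C, so full condensation is consistent).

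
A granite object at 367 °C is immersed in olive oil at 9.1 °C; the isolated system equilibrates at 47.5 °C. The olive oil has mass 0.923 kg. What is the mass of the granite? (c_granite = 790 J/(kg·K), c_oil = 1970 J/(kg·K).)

Energy conservation, ΣQ = 0:
m·790·(47.5 − 367) + 0.923·1970·(47.5 − 9.1) = 0
-252405 m = -69823
m = -69823/-252405 ≈ 0.2766 kg

m ≈ 0.277 kg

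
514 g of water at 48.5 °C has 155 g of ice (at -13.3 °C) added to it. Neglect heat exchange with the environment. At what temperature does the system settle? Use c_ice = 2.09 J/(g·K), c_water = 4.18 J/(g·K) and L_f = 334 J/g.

T_f ≈ 17.2 °C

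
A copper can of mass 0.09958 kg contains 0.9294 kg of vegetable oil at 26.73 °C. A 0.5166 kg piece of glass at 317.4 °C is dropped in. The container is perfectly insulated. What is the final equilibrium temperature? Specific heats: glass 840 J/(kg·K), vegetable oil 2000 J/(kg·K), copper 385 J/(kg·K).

T_f ≈ 80.8 °C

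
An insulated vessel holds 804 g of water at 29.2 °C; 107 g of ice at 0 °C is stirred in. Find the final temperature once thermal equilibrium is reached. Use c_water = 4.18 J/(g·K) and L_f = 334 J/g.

Heat gained plus heat lost sum to zero:
latent heat to melt: 107×334 = 35738; meltwater 0→T: 107×4.18×T = 447.26 T; water cools: 804×4.18×(T − 29.2) = 3360.7(T − 29.2)
3808 T = 98133 − 35738 = 62395
T ≈ 16.39 °C — above 0 °C, consistent with complete melting.

T_f ≈ 16.4 °C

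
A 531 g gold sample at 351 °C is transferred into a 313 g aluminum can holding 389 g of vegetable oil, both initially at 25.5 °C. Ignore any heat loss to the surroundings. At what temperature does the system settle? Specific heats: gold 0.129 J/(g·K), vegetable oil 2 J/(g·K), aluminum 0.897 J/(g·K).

T_f ≈ 45.3 °C

Let T be the final temperature. ΣQ_i = 0:
531×0.129×(T − 351) + 389×2×(T − 25.5) + 313×0.897×(T − 25.5) = 0
(68.5 + 778 + 280.76) T = 68.5×351 + 778×25.5 + 280.76×25.5
T = 51042 / 1127.3 = 45.3 °C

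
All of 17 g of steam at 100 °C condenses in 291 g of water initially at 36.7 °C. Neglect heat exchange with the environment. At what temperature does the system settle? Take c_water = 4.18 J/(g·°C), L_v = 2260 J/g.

Net heat exchanged in the isolated system is zero:
condense steam: −17·2260 = −38420; condensed water 100 °C→T: 71.06(T − 100); original water: 1216.4(T − 36.7)
1287.4 T = 38420 + 7106 + 44641 = 90167
T ≈ 70.04 °C (< 100 °C, so full condensation is consistent).

T_f ≈ 70.0 °C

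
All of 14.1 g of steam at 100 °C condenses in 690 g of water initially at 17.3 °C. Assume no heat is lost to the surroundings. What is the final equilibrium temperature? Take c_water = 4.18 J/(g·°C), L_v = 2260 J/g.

T_f ≈ 29.8 °C

Sum of m c ΔT and latent-heat terms is zero:
steam→water at 100 °C releases m L_v = 14.1×2260 = 31866; condensed water 100 °C→T: 58.94(T − 100); original water: 2884.2(T − 17.3)
2943.1 T = 31866 + 5893.8 + 49897 = 87656
T ≈ 29.78 °C (< 100 °C, so full condensation is consistent).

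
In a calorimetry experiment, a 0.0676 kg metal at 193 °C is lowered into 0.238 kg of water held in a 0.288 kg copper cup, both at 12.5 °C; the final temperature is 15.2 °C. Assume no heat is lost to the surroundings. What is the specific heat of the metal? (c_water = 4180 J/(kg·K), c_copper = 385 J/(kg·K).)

Net heat exchanged in the isolated system is zero:
0.0676·c·(15.2 − 193) + 0.238·4180·(15.2 − 12.5) + 0.288·385·(15.2 − 12.5) = 0
-12.02 c = -2985.4
c = -2985.4/-12.02 ≈ 248.4 J/(kg·K)

c ≈ 248 J/(kg·K)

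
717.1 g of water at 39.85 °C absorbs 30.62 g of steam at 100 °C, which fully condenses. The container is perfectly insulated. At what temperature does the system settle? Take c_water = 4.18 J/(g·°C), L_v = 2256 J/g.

T_f ≈ 64.4 °C

Sum of m c ΔT and latent-heat terms is zero:
steam→water at 100 °C releases m L_v = 30.62×2256 = 69079
  condensate cools 100→T: 30.62×4.18×(T − 100) = 127.99(T − 100)
  original water: 2997.5(T − 39.85)
3125.5 T = 69079 + 12799 + 119449 = 201327
T ≈ 64.42 °C — below 100 °C, confirming all the steam condensed.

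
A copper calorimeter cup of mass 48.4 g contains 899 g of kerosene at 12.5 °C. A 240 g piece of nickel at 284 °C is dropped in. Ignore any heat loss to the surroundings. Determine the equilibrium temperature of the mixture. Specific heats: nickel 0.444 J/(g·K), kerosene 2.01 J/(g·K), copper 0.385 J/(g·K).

Let T be the final temperature. ΣQ_i = 0:
240*0.444*(T − 284) + 899*2.01*(T − 12.5) + 48.4*0.385*(T − 12.5) = 0
106.56(T − 284) + 1807(T − 12.5) + 18.63(T − 12.5) = 0
(106.56 + 1807 + 18.63) T = 106.56*284 + 1807*12.5 + 18.63*12.5
T ≈ 27.47 °C

T_f ≈ 27.5 °C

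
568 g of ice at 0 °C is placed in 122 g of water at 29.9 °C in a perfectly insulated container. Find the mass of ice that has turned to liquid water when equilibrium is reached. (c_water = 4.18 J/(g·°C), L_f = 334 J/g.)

m_melted ≈ 45.7 g

Water can give up m c ΔT = 122·4.18·29.9 = 15248 J before reaching 0 °C.
Melting all 568 g of ice would need 568·334 = 189712 J.
That's not enough to melt it all — equilibrium is at 0 °C with ice remaining.
Mass melted = 15248/334 ≈ 45.65 g.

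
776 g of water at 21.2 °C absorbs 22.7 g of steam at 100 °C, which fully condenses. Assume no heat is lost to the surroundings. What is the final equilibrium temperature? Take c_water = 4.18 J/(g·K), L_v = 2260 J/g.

Setting the total heat transfer to zero:
steam→water at 100 °C releases m L_v = 22.7·2260 = 51302
  condensate cools 100→T: 22.7·4.18·(T − 100) = 94.89(T − 100)
  water warms: 776·4.18·(T − 21.2) = 3243.7(T − 21.2)
3338.6 T = 51302 + 9488.6 + 68766 = 129557
T ≈ 38.81 °C (< 100 °C, so full condensation is consistent).

T_f ≈ 38.8 °C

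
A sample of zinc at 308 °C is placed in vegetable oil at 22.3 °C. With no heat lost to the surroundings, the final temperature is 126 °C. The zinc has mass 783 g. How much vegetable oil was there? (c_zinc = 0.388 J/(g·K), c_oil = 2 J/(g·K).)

Heat lost by the zinc = heat gained by the oil:
783×0.388×(308 − 126) = m×2×(126 − 22.3)
207.4 m = 55292  ⇒  m ≈ 266.6 g

m ≈ 267 g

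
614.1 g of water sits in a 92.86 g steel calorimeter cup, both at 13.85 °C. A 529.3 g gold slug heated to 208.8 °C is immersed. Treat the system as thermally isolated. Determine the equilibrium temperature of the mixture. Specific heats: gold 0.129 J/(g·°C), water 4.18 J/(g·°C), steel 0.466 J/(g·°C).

Setting the total heat transfer to zero:
529.3×0.129×(T − 208.8) + 614.1×4.18×(T − 13.85) + 92.86×0.466×(T − 13.85) = 0
68.28(T − 208.8) + 2566.9(T − 13.85) + 43.27(T − 13.85) = 0
2678.5 T = 50408
T ≈ 18.82 °C

T_f ≈ 18.8 °C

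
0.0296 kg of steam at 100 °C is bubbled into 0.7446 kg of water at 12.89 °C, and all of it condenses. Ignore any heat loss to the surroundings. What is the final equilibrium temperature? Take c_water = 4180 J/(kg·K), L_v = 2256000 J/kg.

Taking heat into each body as positive, Σ m c ΔT = 0:
latent heat released on condensation: 0.0296·2256000 = 66778
  condensate cools 100→T: 0.0296·4180·(T − 100) = 123.73(T − 100)
  water warms: 0.7446·4180·(T − 12.89) = 3112.4(T − 12.89)
3236.2 T = 66778 + 12373 + 40119 = 119270
T ≈ 36.86 °C — below 100 °C, confirming all the steam condensed.

T_f ≈ 36.9 °C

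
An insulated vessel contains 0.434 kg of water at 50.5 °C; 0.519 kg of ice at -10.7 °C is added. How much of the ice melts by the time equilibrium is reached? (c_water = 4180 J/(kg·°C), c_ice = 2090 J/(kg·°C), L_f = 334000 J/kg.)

m_melted ≈ 0.24 kg

Water can give up m c ΔT = 0.434·4180·50.5 = 91613 J before reaching 0 °C.
Warming the ice to 0 °C takes 0.519·2090·10.7 = 11606 J, leaving 80007 J for melting.
Fully melting the ice requires m_ice L_f = 0.519·334000 = 173346 J.
That's not enough to melt it all — equilibrium is at 0 °C with ice remaining.
Mass melted = 80007/334000 ≈ 0.2395 kg.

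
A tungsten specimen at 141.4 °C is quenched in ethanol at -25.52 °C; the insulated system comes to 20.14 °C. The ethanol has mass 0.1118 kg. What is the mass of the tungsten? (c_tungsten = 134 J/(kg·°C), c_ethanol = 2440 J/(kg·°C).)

Heat lost by the tungsten = heat gained by the ethanol:
m×134×(141.4 − 20.14) = 0.1118×2440×(20.14 − (-25.52))
16249 m = 12456  ⇒  m ≈ 0.7666 kg

m ≈ 0.767 kg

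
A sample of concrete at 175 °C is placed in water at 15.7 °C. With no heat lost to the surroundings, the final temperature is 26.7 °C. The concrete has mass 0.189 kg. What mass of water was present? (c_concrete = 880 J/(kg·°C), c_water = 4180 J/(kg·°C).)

m ≈ 0.536 kg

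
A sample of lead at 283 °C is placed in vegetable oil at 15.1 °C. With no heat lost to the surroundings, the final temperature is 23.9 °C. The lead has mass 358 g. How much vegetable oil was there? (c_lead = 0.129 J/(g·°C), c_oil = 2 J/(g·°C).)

|Q_lead| = |Q_oil|:
358×0.129×(283 − 23.9) = m×2×(23.9 − 15.1)
17.6 m = 11966  ⇒  m ≈ 679.9 g

m ≈ 680 g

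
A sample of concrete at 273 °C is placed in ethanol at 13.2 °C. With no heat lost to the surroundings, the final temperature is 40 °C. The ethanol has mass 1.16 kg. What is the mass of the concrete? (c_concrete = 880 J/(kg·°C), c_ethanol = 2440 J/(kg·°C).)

Heat lost by the concrete = heat gained by the ethanol:
m·880·(273 − 40) = 1.16·2440·(40 − 13.2)
205040 m = 75855  ⇒  m ≈ 0.37 kg

m ≈ 0.37 kg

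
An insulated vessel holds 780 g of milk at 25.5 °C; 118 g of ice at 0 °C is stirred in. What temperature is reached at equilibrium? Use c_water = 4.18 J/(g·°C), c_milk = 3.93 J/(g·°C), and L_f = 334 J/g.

T_f ≈ 10.9 °C

Energy conservation, ΣQ = 0:
melt ice: 118×334 = 39412; meltwater 0→T: 118×4.18×T = 493.24 T; milk cools: 780×3.93×(T − 25.5) = 3065.4(T − 25.5)
3558.6 T = 78168 − 39412 = 38756
T ≈ 10.89 °C (positive, so assuming full melt was valid).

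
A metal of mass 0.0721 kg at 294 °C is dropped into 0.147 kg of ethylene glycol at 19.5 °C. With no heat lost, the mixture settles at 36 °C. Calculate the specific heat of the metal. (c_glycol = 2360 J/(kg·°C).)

c ≈ 308 J/(kg·°C)

Taking heat into each body as positive, Σ m c ΔT = 0:
0.0721×c×(36 − 294) + 0.147×2360×(36 − 19.5) = 0
-18.6 c = -5724.2
c = -5724.2/-18.6 ≈ 307.7 J/(kg·°C)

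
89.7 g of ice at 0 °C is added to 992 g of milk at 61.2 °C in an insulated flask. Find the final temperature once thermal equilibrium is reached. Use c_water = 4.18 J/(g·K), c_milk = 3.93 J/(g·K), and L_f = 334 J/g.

Setting the total heat transfer to zero:
latent heat to melt: 89.7·334 = 29960
  warm the meltwater: 374.95 T
  milk cools: 992·3.93·(T − 61.2) = 3898.6(T − 61.2)
4273.5 T = 238592 − 29960 = 208632
T ≈ 48.82 °C — above 0 °C, consistent with complete melting.

T_f ≈ 48.8 °C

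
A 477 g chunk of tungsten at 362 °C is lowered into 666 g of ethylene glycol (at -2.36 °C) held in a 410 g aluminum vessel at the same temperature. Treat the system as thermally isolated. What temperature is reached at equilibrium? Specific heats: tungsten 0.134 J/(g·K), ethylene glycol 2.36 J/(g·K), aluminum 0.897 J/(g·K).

T_f ≈ 9.3 °C

Energy conservation, ΣQ = 0:
477*0.134*(T − 362) + 666*2.36*(T − (-2.36)) + 410*0.897*(T − (-2.36)) = 0
63.92(T − 362) + 1571.8(T − (-2.36)) + 367.77(T − (-2.36)) = 0
2003.4 T = 18561
T = 18561 / 2003.4 = 9.26 °C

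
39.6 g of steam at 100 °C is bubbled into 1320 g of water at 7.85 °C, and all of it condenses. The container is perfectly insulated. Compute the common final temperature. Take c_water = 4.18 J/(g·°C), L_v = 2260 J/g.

T_f ≈ 26.3 °C

Let T be the final temperature. ΣQ_i = 0:
latent heat released on condensation: 39.6×2260 = 89496; condensed water 100 °C→T: 165.53(T − 100); water warms: 1320×4.18×(T − 7.85) = 5517.6(T − 7.85)
5683.1 T = 89496 + 16553 + 43313 = 149362
T ≈ 26.28 °C, under the boiling point, so the assumption holds.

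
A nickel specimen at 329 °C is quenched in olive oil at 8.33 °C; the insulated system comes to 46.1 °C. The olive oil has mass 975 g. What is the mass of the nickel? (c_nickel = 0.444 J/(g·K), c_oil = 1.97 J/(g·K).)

Heat lost by the nickel = heat gained by the oil:
m×0.444×(329 − 46.1) = 975×1.97×(46.1 − 8.33)
125.61 m = 72547  ⇒  m ≈ 577.6 g

m ≈ 578 g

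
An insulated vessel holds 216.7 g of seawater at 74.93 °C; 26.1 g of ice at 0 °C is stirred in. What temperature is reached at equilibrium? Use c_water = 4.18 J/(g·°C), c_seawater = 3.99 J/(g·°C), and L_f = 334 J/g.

Heat gained plus heat lost sum to zero:
latent heat to melt: 26.1×334 = 8717.4
  warm the meltwater: 109.1 T
  seawater cools: 216.7×3.99×(T − 74.93) = 864.63(T − 74.93)
973.73 T = 64787 − 8717.4 = 56070
T ≈ 57.58 °C (positive, so assuming full melt was valid).

T_f ≈ 57.6 °C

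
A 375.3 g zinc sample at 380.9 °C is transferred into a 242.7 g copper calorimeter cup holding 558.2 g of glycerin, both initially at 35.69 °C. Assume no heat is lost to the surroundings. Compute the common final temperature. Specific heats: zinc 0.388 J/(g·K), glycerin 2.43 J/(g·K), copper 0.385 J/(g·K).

Energy conservation, ΣQ = 0:
375.3·0.388·(T − 380.9) + 558.2·2.43·(T − 35.69) + 242.7·0.385·(T − 35.69) = 0
1595.5 T = 107211
T ≈ 67.20 °C

T_f ≈ 67.2 °C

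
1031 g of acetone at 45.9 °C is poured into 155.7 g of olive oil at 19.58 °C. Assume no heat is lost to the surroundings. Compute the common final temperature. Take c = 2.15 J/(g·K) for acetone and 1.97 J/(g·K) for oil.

With ΣQ=0 the equilibrium temperature is the m·c-weighted mean:
T_f = (2216.7×45.9 + 306.73×19.58) / (2216.7 + 306.73)
    = 107750 / 2523.4 ≈ 42.70 °C

T_f ≈ 42.7 °C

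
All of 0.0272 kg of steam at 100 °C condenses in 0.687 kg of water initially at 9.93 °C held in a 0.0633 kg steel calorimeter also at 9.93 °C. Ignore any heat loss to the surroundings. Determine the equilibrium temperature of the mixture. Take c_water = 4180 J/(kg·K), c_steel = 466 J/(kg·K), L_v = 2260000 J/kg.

T_f ≈ 33.7 °C

Let T be the final temperature. ΣQ_i = 0:
latent heat released on condensation: 0.0272·2260000 = 61472
  condensed water 100 °C→T: 113.7(T − 100)
  original water: 2871.7(T − 9.93)
  steel cup: 0.0633·466·(T − 9.93) = 29.5(T − 9.93)
3014.9 T = 61472 + 11370 + 28808 = 101650
T ≈ 33.72 °C (< 100 °C, so full condensation is consistent).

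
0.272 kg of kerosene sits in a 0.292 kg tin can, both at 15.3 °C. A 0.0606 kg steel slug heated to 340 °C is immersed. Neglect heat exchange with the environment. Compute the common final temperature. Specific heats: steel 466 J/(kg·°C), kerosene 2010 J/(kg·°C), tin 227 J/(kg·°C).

Taking heat into each body as positive, Σ m c ΔT = 0:
0.0606·466·(T − 340) + 0.272·2010·(T − 15.3) + 0.292·227·(T − 15.3) = 0
28.24(T − 340) + 546.72(T − 15.3) + 66.28(T − 15.3) = 0
(28.24 + 546.72 + 66.28) T = 28.24·340 + 546.72·15.3 + 66.28·15.3
T = 18980/641.24 ≈ 29.60 °C

T_f ≈ 29.6 °C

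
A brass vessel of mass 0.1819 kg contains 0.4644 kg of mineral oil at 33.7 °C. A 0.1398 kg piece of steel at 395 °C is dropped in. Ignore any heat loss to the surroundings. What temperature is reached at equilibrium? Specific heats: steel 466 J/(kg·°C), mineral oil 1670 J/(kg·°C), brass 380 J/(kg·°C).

T_f ≈ 59.6 °C

With ΣQ=0 the equilibrium temperature is the m·c-weighted mean:
T_f = (65.15·395 + 775.55·33.7 + 69.12·33.7) / (65.15 + 775.55 + 69.12)
    = 54198 / 909.82 ≈ 59.57 °C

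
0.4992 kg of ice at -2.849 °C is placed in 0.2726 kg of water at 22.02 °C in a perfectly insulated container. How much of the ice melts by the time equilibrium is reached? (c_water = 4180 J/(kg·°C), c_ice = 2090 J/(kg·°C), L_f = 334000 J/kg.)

Heat available from the water dropping to 0 °C: 0.2726·4180·22.02 = 25091 J.
Warming the ice to 0 °C takes 0.4992·2090·2.849 = 2972.4 J, leaving 22119 J for melting.
To melt every bit of ice: 0.4992·334000 = 166733 J.
Since 22119 < 166733 J, not all the ice melts; equilibrium is at 0 °C.
m_melt = 22119 / L_f = 0.06622 kg.

m_melted ≈ 0.0662 kg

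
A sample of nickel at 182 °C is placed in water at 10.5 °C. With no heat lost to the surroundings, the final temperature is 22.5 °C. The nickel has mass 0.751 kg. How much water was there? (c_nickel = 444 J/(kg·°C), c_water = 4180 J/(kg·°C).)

m ≈ 1.06 kg

Let T be the final temperature. ΣQ_i = 0:
0.751×444×(22.5 − 182) + m×4180×(22.5 − 10.5) = 0
50160 m = 53184
m = 53184/50160 ≈ 1.06 kg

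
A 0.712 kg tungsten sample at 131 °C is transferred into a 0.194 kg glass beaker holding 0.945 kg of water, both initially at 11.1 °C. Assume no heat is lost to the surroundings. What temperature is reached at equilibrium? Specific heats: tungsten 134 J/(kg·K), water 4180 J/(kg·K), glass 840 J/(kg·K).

T_f ≈ 13.8 °C

Let T be the final temperature. ΣQ_i = 0:
0.712×134×(T − 131) + 0.945×4180×(T − 11.1) + 0.194×840×(T − 11.1) = 0
95.41(T − 131) + 3950.1(T − 11.1) + 162.96(T − 11.1) = 0
(95.41 + 3950.1 + 162.96) T = 95.41×131 + 3950.1×11.1 + 162.96×11.1
T = 58153 / 4208.5 = 13.8 °C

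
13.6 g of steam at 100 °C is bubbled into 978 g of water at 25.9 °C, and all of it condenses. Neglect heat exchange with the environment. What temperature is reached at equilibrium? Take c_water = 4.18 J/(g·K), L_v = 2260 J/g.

T_f ≈ 34.3 °C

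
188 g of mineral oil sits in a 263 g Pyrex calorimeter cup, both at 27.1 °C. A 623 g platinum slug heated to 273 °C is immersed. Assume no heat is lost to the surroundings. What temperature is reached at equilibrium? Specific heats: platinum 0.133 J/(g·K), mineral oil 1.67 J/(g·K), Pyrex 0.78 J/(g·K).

T_f ≈ 60.9 °C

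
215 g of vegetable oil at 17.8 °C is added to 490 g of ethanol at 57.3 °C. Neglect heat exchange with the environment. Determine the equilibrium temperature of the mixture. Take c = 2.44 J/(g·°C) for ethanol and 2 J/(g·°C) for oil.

T_f ≈ 46.9 °C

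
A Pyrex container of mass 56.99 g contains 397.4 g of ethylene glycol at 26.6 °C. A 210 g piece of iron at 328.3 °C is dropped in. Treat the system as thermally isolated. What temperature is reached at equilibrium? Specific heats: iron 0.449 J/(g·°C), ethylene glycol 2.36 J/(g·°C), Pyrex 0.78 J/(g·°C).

T_f ≈ 53.0 °C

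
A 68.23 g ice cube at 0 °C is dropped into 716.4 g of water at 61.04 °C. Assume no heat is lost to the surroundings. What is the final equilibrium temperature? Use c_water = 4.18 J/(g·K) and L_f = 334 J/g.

T_f ≈ 48.8 °C

Let T be the final temperature. ΣQ_i = 0:
fusion: m_ice L_f = 68.23·334 = 22789
  meltwater 0→T: 68.23·4.18·T = 285.2 T
  water: 2994.6(T − 61.04)
3279.8 T = 182787 − 22789 = 159999
T ≈ 48.78 °C. Since T > 0 °C, the all-ice-melts assumption holds.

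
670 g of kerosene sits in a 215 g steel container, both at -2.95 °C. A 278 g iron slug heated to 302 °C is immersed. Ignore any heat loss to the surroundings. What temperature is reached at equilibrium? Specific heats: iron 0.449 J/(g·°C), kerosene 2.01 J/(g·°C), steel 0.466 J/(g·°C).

T_f ≈ 21.3 °C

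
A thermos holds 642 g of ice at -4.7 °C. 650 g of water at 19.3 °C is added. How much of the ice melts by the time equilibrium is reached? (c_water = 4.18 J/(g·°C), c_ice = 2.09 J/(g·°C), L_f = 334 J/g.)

Cooling the water to 0 °C releases 650×4.18×19.3 = 52438 J.
Of that, 642×2.09×4.7 = 6306.4 J goes to bring the ice to 0 °C, leaving 46132 J.
To melt every bit of ice: 642×334 = 214428 J.
46132 J < 214428 J, so only part of the ice melts and the system sits at 0 °C.
Mass melted = 46132/334 ≈ 138.1 g.

m_melted ≈ 138 g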